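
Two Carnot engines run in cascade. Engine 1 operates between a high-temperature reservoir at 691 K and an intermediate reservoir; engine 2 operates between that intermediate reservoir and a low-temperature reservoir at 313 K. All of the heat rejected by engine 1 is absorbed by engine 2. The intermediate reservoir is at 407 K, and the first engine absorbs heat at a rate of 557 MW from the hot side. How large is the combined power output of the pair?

Ẇ_total ≈ 305 MW

Two reversible stages in series are equivalent to a single Carnot engine between T_H and T_C, so η_total = 1 − T_C/T_H = 1 − 313.00/691.00 = 0.5470.
W_total = η_total · Q_H = 0.5470 × 557 = 305 MW.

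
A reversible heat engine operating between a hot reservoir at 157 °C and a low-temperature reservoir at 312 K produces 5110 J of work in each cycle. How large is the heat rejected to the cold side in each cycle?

Q_C ≈ 13500 J

T_H = 157 °C → 157 + 273.15 = 430.15 K.
The Carnot efficiency is η = 1 − T_C/T_H = 1 − 312.00/430.15 = 0.2747.
Since Q_C/Q_H = T_C/T_H and Q_H = W/η, Q_C = W·T_C/(T_H − T_C) = 5110 × 312.00/118.15 = 13500 J.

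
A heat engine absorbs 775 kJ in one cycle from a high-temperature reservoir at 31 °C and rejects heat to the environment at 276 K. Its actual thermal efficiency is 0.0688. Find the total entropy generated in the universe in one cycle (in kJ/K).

ΔS_univ ≈ 0.06670 kJ/K

T_H = 31 °C → 31 + 273.15 = 304.15 K.
W = η·Q_H = 0.0688 × 775 = 53.32 kJ, so Q_C = Q_H − W = 721.7 kJ.
Reservoir entropy changes: ΔS_H = −Q_H/T_H = −775/304.15 = -2.548 kJ/K and ΔS_C = +Q_C/T_C = 721.7/276.00 = 2.615 kJ/K.
ΔS_univ = −Q_H/T_H + Q_C/T_C = 0.06670 kJ/K (> 0, since η = 0.0688 < η_Carnot = 0.093).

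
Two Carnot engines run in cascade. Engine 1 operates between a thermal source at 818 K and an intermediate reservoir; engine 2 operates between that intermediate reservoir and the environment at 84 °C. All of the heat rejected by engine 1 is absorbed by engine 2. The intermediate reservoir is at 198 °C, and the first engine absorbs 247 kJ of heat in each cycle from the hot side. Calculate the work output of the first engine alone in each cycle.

W₁ ≈ 104.7 kJ

T_C = 84 °C → 84 + 273.15 = 357.15 K.
T_m = 198 °C → 198 + 273.15 = 471.15 K.
First-stage efficiency η₁ = 1 − T_m/T_H = 1 − 471.15/818.00 = 0.4240.
W₁ = η₁·Q_H = 0.4240 × 247 = 104.7 kJ.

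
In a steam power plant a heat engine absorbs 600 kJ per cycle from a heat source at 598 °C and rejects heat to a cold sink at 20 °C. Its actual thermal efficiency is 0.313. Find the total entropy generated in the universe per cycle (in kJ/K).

ΔS_univ ≈ 0.7174 kJ/K

T_H = 598 °C → 598 + 273.15 = 871.15 K.
T_C = 20 °C → 20 + 273.15 = 293.15 K.
W = η·Q_H = 0.313 × 600 = 187.8 kJ, so Q_C = Q_H − W = 412.2 kJ.
The hot reservoir loses entropy Q_H/T_H = 600/871.15 = 0.6887 kJ/K; the cold reservoir gains Q_C/T_C = 412.2/293.15 = 1.406 kJ/K.
ΔS_univ = −Q_H/T_H + Q_C/T_C = 0.7174 kJ/K (> 0, since η = 0.313 < η_Carnot = 0.663).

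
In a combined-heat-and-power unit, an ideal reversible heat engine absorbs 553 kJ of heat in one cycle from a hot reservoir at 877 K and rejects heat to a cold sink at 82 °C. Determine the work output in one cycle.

W ≈ 329.1 kJ

T_C = 82 °C → 82 + 273.15 = 355.15 K.
η_rev = 1 − T_C/T_H = 1 − 355.15/877.00 = 0.5950.
W = η·Q_H = 0.5950 × 553 = 329.1 kJ.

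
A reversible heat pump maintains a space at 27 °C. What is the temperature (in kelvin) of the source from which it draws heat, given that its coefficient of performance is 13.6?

T_C ≈ 278 K

T_H = 27 °C → 27 + 273.15 = 300.15 K.
COP_HP = T_H/(T_H − T_C) ⇒ T_C = T_H·(COP_HP − 1)/COP_HP = 300.15 × (13.6 − 1)/13.6 = 278 K.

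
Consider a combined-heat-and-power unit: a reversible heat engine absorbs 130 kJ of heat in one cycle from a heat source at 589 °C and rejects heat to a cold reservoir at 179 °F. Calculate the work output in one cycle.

W ≈ 76.5 kJ

T_H = 589 °C → 589 + 273.15 = 862.15 K.
T_C = 179 °F → (179 − 32) × 5/9 = 81.67 °C = 354.82 K.
η_rev = 1 − T_C/T_H = 1 − 354.82/862.15 = 0.5885.
W = η·Q_H = 0.5885 × 130 = 76.5 kJ.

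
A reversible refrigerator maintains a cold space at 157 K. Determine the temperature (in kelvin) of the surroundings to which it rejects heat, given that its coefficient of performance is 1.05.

COP_R = T_C/(T_H − T_C) ⇒ T_H = T_C·(1 + 1/COP_R) = 157.00 × (1 + 1/1.05) = 307 K.

T_H ≈ 307 K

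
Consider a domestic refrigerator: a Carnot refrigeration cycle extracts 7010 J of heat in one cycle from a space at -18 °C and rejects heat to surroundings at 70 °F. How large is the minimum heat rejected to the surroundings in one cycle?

Q_H ≈ 8080 J

T_H = 70 °F → (70 − 32) × 5/9 = 21.11 °C = 294.26 K.
T_C = -18 °C → -18 + 273.15 = 255.15 K.
For a reversible cycle Q_H/Q_C = T_H/T_C, so Q_H = Q_C·T_H/T_C = 7010 × 294.26/255.15 = 8080 J.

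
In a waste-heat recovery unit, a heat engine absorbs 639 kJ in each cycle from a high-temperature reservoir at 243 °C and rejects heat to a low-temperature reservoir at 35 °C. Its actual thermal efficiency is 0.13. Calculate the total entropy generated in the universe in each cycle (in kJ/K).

ΔS_univ ≈ 0.5661 kJ/K

T_H = 243 °C → 243 + 273.15 = 516.15 K.
T_C = 35 °C → 35 + 273.15 = 308.15 K.
W = η·Q_H = 0.13 × 639 = 83.07 kJ, so Q_C = Q_H − W = 555.9 kJ.
Reservoir entropy changes: ΔS_H = −Q_H/T_H = −639/516.15 = -1.238 kJ/K and ΔS_C = +Q_C/T_C = 555.9/308.15 = 1.804 kJ/K.
ΔS_univ = −Q_H/T_H + Q_C/T_C = 0.5661 kJ/K (> 0, since η = 0.13 < η_Carnot = 0.403).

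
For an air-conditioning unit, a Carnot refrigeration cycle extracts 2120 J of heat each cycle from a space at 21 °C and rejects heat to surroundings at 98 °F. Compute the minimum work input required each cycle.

W_in ≈ 112.9 J

T_H = 98 °F → (98 − 32) × 5/9 = 36.67 °C = 309.82 K.
T_C = 21 °C → 21 + 273.15 = 294.15 K.
The reversible coefficient of performance is COP_R = T_C/(T_H − T_C) = 294.15/15.67 = 18.7755.
W = Q_C/COP_R = 2120/18.7755 = 112.9 J.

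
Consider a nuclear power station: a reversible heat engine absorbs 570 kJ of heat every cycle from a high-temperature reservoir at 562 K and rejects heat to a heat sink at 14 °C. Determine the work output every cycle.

W ≈ 279 kJ

T_C = 14 °C → 14 + 273.15 = 287.15 K.
Carnot efficiency: η = 1 − T_C/T_H = 1 − 287.15/562.00 = 0.4891.
W = η·Q_H = 0.4891 × 570 = 279 kJ.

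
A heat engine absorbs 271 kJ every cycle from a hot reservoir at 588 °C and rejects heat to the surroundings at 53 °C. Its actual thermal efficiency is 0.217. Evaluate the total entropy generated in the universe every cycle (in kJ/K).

T_H = 588 °C → 588 + 273.15 = 861.15 K.
T_C = 53 °C → 53 + 273.15 = 326.15 K.
W = η·Q_H = 0.217 × 271 = 58.81 kJ, so Q_C = Q_H − W = 212.2 kJ.
The hot reservoir loses entropy Q_H/T_H = 271/861.15 = 0.3147 kJ/K; the cold reservoir gains Q_C/T_C = 212.2/326.15 = 0.6506 kJ/K.
ΔS_univ = −Q_H/T_H + Q_C/T_C = 0.336 kJ/K (> 0, since η = 0.217 < η_Carnot = 0.621).

ΔS_univ ≈ 0.336 kJ/K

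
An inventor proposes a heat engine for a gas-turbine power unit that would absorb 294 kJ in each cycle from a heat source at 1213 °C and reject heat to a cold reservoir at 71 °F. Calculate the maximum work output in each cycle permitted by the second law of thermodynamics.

T_H = 1213 °C → 1213 + 273.15 = 1486.15 K.
T_C = 71 °F → (71 − 32) × 5/9 = 21.67 °C = 294.82 K.
The upper bound on efficiency is η_max = 1 − T_C/T_H = 1 − 294.82/1486.15 = 0.8016.
W_max = η_max · Q_H = 0.8016 × 294 = 235.7 kJ.

W_max ≈ 235.7 kJ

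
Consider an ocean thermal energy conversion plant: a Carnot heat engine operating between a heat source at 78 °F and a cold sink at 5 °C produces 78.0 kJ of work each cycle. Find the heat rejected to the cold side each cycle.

T_H = 78 °F → (78 − 32) × 5/9 = 25.56 °C = 298.71 K.
T_C = 5 °C → 5 + 273.15 = 278.15 K.
Carnot efficiency: η = 1 − T_C/T_H = 1 − 278.15/298.71 = 0.0688.
Since Q_C/Q_H = T_C/T_H and Q_H = W/η, Q_C = W·T_C/(T_H − T_C) = 78.0 × 278.15/20.56 = 1060 kJ.

Q_C ≈ 1060 kJ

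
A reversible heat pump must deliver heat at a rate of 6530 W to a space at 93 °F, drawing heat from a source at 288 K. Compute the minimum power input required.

T_H = 93 °F → (93 − 32) × 5/9 = 33.89 °C = 307.04 K.
For a reversible heat pump, COP_HP = T_H/(T_H − T_C) = 307.04/19.04 = 16.1269.
W = Q_H/COP_HP = 6530/16.1269 = 405 W.

Ẇ_in ≈ 405 W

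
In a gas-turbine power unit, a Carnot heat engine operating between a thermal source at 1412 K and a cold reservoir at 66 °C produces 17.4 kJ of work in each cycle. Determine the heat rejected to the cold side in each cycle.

Q_C ≈ 5.50 kJ

T_C = 66 °C → 66 + 273.15 = 339.15 K.
η_rev = 1 − T_C/T_H = 1 − 339.15/1412.00 = 0.7598.
Since Q_C/Q_H = T_C/T_H and Q_H = W/η, Q_C = W·T_C/(T_H − T_C) = 17.4 × 339.15/1072.85 = 5.50 kJ.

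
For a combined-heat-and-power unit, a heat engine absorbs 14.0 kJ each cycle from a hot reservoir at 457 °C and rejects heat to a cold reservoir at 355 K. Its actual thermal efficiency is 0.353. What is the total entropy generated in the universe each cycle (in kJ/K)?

ΔS_univ ≈ 0.00634 kJ/K

T_H = 457 °C → 457 + 273.15 = 730.15 K.
W = η·Q_H = 0.353 × 14.0 = 4.942 kJ, so Q_C = Q_H − W = 9.058 kJ.
The hot reservoir loses entropy Q_H/T_H = 14.0/730.15 = 0.01917 kJ/K; the cold reservoir gains Q_C/T_C = 9.058/355.00 = 0.02552 kJ/K.
ΔS_univ = −Q_H/T_H + Q_C/T_C = 0.00634 kJ/K (> 0, since η = 0.353 < η_Carnot = 0.514).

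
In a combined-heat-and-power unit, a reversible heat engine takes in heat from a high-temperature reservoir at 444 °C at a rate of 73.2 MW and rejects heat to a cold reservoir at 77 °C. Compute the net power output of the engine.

Ẇ ≈ 37.5 MW

T_H = 444 °C → 444 + 273.15 = 717.15 K.
T_C = 77 °C → 77 + 273.15 = 350.15 K.
Carnot efficiency: η = 1 − T_C/T_H = 1 − 350.15/717.15 = 0.5117.
W = η·Q_H = 0.5117 × 73.2 = 37.5 MW.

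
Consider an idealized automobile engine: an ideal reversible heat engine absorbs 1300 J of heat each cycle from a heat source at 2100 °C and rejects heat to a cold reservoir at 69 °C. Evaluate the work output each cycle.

T_H = 2100 °C → 2100 + 273.15 = 2373.15 K.
T_C = 69 °C → 69 + 273.15 = 342.15 K.
Since the cycle is reversible, η = 1 − T_C/T_H = 1 − 342.15/2373.15 = 0.8558.
W = η·Q_H = 0.8558 × 1300 = 1113 J.

W ≈ 1113 J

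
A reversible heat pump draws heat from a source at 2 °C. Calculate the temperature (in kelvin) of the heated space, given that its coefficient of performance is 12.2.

T_H ≈ 299.7 K

T_C = 2 °C → 2 + 273.15 = 275.15 K.
COP_HP = T_H/(T_H − T_C) ⇒ T_H = T_C·COP_HP/(COP_HP − 1) = 275.15 × 12.2/(12.2 − 1) = 299.7 K.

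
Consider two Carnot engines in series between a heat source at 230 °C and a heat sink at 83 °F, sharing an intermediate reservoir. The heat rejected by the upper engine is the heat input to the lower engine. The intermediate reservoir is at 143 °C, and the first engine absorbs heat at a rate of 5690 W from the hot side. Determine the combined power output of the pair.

Ẇ_total ≈ 2280 W

T_H = 230 °C → 230 + 273.15 = 503.15 K.
T_C = 83 °F → (83 − 32) × 5/9 = 28.33 °C = 301.48 K.
Two reversible stages in series are equivalent to a single Carnot engine between T_H and T_C, so η_total = 1 − T_C/T_H = 1 − 301.48/503.15 = 0.4008.
W_total = η_total · Q_H = 0.4008 × 5690 = 2280 W.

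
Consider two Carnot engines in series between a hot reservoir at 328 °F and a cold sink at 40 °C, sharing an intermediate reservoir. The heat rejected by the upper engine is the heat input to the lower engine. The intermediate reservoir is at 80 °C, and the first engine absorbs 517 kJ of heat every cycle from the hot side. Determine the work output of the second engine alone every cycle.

T_H = 328 °F → (328 − 32) × 5/9 = 164.44 °C = 437.59 K.
T_C = 40 °C → 40 + 273.15 = 313.15 K.
T_m = 80 °C → 80 + 273.15 = 353.15 K.
Heat entering the second stage: Q_m = Q_H·(T_m/T_H) = 517 × 353.15/437.59 = 417 kJ.
Second-stage efficiency η₂ = 1 − T_C/T_m = 1 − 313.15/353.15 = 0.1133, so W₂ = η₂·Q_m = 47.3 kJ.

W₂ ≈ 47.3 kJ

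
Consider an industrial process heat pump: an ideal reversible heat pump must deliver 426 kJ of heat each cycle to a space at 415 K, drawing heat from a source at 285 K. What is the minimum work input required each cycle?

Reversible heating COP: COP_HP = T_H/(T_H − T_C) = 415.00/130.00 = 3.1923.
W = Q_H/COP_HP = 426/3.1923 = 133.4 kJ.

W_in ≈ 133.4 kJ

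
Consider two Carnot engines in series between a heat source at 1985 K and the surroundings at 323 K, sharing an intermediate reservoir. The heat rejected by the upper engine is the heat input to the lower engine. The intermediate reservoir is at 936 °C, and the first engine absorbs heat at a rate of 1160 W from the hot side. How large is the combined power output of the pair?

Ẇ_total ≈ 971.2 W

Two reversible stages in series are equivalent to a single Carnot engine between T_H and T_C, so η_total = 1 − T_C/T_H = 1 − 323.00/1985.00 = 0.8373.
W_total = η_total · Q_H = 0.8373 × 1160 = 971.2 W.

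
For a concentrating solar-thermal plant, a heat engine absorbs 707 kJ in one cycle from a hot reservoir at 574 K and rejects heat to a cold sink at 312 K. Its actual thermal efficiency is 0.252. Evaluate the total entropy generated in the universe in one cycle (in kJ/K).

W = η·Q_H = 0.252 × 707 = 178.2 kJ, so Q_C = Q_H − W = 528.8 kJ.
Entropy balance on the reservoirs: −Q_H/T_H = -1.232 kJ/K, +Q_C/T_C = 1.695 kJ/K.
ΔS_univ = −Q_H/T_H + Q_C/T_C = 0.463 kJ/K (> 0, since η = 0.252 < η_Carnot = 0.456).

ΔS_univ ≈ 0.463 kJ/K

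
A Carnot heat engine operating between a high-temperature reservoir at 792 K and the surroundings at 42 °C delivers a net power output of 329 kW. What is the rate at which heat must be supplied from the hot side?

T_C = 42 °C → 42 + 273.15 = 315.15 K.
Since the cycle is reversible, η = 1 − T_C/T_H = 1 − 315.15/792.00 = 0.6021.
Q_H = W/η = 329/0.6021 = 546.4 kW.

Q̇_H ≈ 546.4 kW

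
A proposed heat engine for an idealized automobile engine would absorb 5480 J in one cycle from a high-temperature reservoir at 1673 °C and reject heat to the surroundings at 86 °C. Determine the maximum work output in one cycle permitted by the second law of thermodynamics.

T_H = 1673 °C → 1673 + 273.15 = 1946.15 K.
T_C = 86 °C → 86 + 273.15 = 359.15 K.
No engine can exceed the Carnot limit: η_max = 1 − T_C/T_H = 1 − 359.15/1946.15 = 0.8155.
W_max = η_max · Q_H = 0.8155 × 5480 = 4470 J.

W_max ≈ 4470 J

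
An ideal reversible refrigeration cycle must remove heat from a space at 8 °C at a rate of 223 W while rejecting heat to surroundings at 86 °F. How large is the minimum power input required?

T_H = 86 °F → (86 − 32) × 5/9 = 30.00 °C = 303.15 K.
T_C = 8 °C → 8 + 273.15 = 281.15 K.
For a reversible refrigerator, COP_R = T_C/(T_H − T_C) = 281.15/22.00 = 12.7795.
W = Q_C/COP_R = 223/12.7795 = 17.45 W.

Ẇ_in ≈ 17.45 W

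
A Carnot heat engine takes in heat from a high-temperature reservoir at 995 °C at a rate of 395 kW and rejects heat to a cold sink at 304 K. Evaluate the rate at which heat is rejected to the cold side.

T_H = 995 °C → 995 + 273.15 = 1268.15 K.
Carnot efficiency: η = 1 − T_C/T_H = 1 − 304.00/1268.15 = 0.7603.
For a reversible cycle Q_C/Q_H = T_C/T_H, so Q_C = 395 × 304.00/1268.15 = 94.69 kW.

Q̇_C ≈ 94.69 kW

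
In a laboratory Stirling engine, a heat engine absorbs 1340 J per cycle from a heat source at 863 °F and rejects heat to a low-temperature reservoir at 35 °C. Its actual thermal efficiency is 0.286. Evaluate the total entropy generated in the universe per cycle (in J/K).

T_H = 863 °F → (863 − 32) × 5/9 = 461.67 °C = 734.82 K.
T_C = 35 °C → 35 + 273.15 = 308.15 K.
W = η·Q_H = 0.286 × 1340 = 383.2 J, so Q_C = Q_H − W = 956.8 J.
Entropy balance on the reservoirs: −Q_H/T_H = -1.824 J/K, +Q_C/T_C = 3.105 J/K.
ΔS_univ = −Q_H/T_H + Q_C/T_C = 1.28 J/K (> 0, since η = 0.286 < η_Carnot = 0.581).

ΔS_univ ≈ 1.28 J/K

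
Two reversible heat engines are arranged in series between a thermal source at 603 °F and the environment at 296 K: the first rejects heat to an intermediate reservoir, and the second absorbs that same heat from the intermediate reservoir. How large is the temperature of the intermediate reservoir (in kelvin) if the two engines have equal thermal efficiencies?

T_m ≈ 418.0 K

T_H = 603 °F → (603 − 32) × 5/9 = 317.22 °C = 590.37 K.
Equal efficiencies require 1 − T_m/T_H = 1 − T_C/T_m, i.e. T_m/T_H = T_C/T_m, so T_m = √(T_H·T_C) = √(590.37 × 296.00) = 418.0 K.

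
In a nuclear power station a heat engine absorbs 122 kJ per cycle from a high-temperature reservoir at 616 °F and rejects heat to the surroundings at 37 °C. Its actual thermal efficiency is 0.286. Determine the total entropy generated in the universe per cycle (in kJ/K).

T_H = 616 °F → (616 − 32) × 5/9 = 324.44 °C = 597.59 K.
T_C = 37 °C → 37 + 273.15 = 310.15 K.
W = η·Q_H = 0.286 × 122 = 34.89 kJ, so Q_C = Q_H − W = 87.11 kJ.
The hot reservoir loses entropy Q_H/T_H = 122/597.59 = 0.2042 kJ/K; the cold reservoir gains Q_C/T_C = 87.11/310.15 = 0.2809 kJ/K.
ΔS_univ = −Q_H/T_H + Q_C/T_C = 0.07671 kJ/K (> 0, since η = 0.286 < η_Carnot = 0.481).

ΔS_univ ≈ 0.07671 kJ/K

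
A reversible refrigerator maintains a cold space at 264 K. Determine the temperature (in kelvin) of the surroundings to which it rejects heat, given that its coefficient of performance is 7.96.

T_H ≈ 297 K

COP_R = T_C/(T_H − T_C) ⇒ T_H = T_C·(1 + 1/COP_R) = 264.00 × (1 + 1/7.96) = 297 K.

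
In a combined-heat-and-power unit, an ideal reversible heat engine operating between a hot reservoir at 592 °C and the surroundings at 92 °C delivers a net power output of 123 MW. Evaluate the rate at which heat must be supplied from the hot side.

Q̇_H ≈ 212.8 MW

T_H = 592 °C → 592 + 273.15 = 865.15 K.
T_C = 92 °C → 92 + 273.15 = 365.15 K.
The Carnot efficiency is η = 1 − T_C/T_H = 1 − 365.15/865.15 = 0.5779.
Q_H = W/η = 123/0.5779 = 212.8 MW.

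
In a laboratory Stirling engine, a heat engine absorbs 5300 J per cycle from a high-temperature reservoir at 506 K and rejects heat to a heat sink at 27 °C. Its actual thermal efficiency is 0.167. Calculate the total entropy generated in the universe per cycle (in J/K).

ΔS_univ ≈ 4.23 J/K

T_C = 27 °C → 27 + 273.15 = 300.15 K.
W = η·Q_H = 0.167 × 5300 = 885.1 J, so Q_C = Q_H − W = 4415 J.
Entropy balance on the reservoirs: −Q_H/T_H = -10.47 J/K, +Q_C/T_C = 14.71 J/K.
ΔS_univ = −Q_H/T_H + Q_C/T_C = 4.23 J/K (> 0, since η = 0.167 < η_Carnot = 0.407).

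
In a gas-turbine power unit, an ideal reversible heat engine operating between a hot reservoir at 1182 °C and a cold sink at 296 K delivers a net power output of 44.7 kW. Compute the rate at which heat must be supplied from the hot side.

Q̇_H ≈ 56.11 kW

T_H = 1182 °C → 1182 + 273.15 = 1455.15 K.
η_rev = 1 − T_C/T_H = 1 − 296.00/1455.15 = 0.7966.
Q_H = W/η = 44.7/0.7966 = 56.11 kW.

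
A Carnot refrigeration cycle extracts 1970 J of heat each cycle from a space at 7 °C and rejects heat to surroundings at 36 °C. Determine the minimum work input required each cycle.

T_H = 36 °C → 36 + 273.15 = 309.15 K.
T_C = 7 °C → 7 + 273.15 = 280.15 K.
For a reversible refrigerator, COP_R = T_C/(T_H − T_C) = 280.15/29.00 = 9.6603.
W = Q_C/COP_R = 1970/9.6603 = 204 J.

W_in ≈ 204 J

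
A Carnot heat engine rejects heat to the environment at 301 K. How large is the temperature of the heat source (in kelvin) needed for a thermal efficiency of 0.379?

From η = 1 − T_C/T_H, solving for T_H gives T_H = T_C/(1 − η) = 301.00/(1 − 0.379) = 485 K.

T_H ≈ 485 K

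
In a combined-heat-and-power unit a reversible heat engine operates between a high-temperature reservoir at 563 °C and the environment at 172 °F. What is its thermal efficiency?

T_H = 563 °C → 563 + 273.15 = 836.15 K.
T_C = 172 °F → (172 − 32) × 5/9 = 77.78 °C = 350.93 K.
The Carnot efficiency is η = 1 − T_C/T_H = 1 − 350.93/836.15 = 0.580.

η ≈ 0.580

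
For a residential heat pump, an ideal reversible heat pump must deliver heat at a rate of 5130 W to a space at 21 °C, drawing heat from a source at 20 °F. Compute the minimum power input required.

Ẇ_in ≈ 483 W

T_H = 21 °C → 21 + 273.15 = 294.15 K.
T_C = 20 °F → (20 − 32) × 5/9 = -6.67 °C = 266.48 K.
The Carnot heat-pump COP is COP_HP = T_H/(T_H − T_C) = 294.15/27.67 = 10.6319.
W = Q_H/COP_HP = 5130/10.6319 = 483 W.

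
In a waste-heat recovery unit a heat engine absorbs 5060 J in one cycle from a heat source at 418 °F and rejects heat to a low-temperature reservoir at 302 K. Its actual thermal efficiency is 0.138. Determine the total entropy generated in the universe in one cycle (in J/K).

ΔS_univ ≈ 4.065 J/K

T_H = 418 °F → (418 − 32) × 5/9 = 214.44 °C = 487.59 K.
W = η·Q_H = 0.138 × 5060 = 698.3 J, so Q_C = Q_H − W = 4362 J.
Reservoir entropy changes: ΔS_H = −Q_H/T_H = −5060/487.59 = -10.38 J/K and ΔS_C = +Q_C/T_C = 4362/302.00 = 14.44 J/K.
ΔS_univ = −Q_H/T_H + Q_C/T_C = 4.065 J/K (> 0, since η = 0.138 < η_Carnot = 0.381).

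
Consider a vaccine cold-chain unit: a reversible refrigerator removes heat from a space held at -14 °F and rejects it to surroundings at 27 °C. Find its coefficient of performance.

T_H = 27 °C → 27 + 273.15 = 300.15 K.
T_C = -14 °F → (-14 − 32) × 5/9 = -25.56 °C = 247.59 K.
Carnot COP: COP_R = T_C/(T_H − T_C) = 247.59/(300.15 − 247.59) = 4.711.

COP_R ≈ 4.711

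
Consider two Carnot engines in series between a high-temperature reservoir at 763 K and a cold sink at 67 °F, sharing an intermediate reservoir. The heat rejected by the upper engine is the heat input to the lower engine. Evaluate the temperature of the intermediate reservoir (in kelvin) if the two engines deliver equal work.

T_C = 67 °F → (67 − 32) × 5/9 = 19.44 °C = 292.59 K.
For reversible stages Q_m = Q_H·(T_m/T_H). Setting W₁ = Q_H(1 − T_m/T_H) equal to W₂ = Q_m(1 − T_C/T_m) = Q_H·(T_m − T_C)/T_H gives T_H − T_m = T_m − T_C, so T_m = (T_H + T_C)/2 = (763.00 + 292.59)/2 = 528 K.

T_m ≈ 528 K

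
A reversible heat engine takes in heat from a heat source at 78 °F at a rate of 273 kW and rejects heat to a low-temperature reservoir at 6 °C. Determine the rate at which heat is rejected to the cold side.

Q̇_C ≈ 255.1 kW

T_H = 78 °F → (78 − 32) × 5/9 = 25.56 °C = 298.71 K.
T_C = 6 °C → 6 + 273.15 = 279.15 K.
For a reversible engine, η = 1 − T_C/T_H = 1 − 279.15/298.71 = 0.0655.
For a reversible cycle Q_C/Q_H = T_C/T_H, so Q_C = 273 × 279.15/298.71 = 255.1 kW.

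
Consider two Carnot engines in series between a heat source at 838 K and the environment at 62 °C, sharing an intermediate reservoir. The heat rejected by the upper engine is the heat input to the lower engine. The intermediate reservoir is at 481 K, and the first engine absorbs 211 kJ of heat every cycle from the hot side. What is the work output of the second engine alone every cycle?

W₂ ≈ 36.7 kJ

T_C = 62 °C → 62 + 273.15 = 335.15 K.
Heat entering the second stage: Q_m = Q_H·(T_m/T_H) = 211 × 481.00/838.00 = 121 kJ.
Second-stage efficiency η₂ = 1 − T_C/T_m = 1 − 335.15/481.00 = 0.3032, so W₂ = η₂·Q_m = 36.7 kJ.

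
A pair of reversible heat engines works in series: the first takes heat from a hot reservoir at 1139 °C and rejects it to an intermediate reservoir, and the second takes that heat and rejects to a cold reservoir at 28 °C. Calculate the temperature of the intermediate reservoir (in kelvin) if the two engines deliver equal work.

T_H = 1139 °C → 1139 + 273.15 = 1412.15 K.
T_C = 28 °C → 28 + 273.15 = 301.15 K.
For reversible stages Q_m = Q_H·(T_m/T_H). Setting W₁ = Q_H(1 − T_m/T_H) equal to W₂ = Q_m(1 − T_C/T_m) = Q_H·(T_m − T_C)/T_H gives T_H − T_m = T_m − T_C, so T_m = (T_H + T_C)/2 = (1412.15 + 301.15)/2 = 857 K.

T_m ≈ 857 K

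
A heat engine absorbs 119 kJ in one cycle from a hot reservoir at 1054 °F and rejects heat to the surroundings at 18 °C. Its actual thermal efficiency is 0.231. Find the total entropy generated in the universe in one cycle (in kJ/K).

T_H = 1054 °F → (1054 − 32) × 5/9 = 567.78 °C = 840.93 K.
T_C = 18 °C → 18 + 273.15 = 291.15 K.
W = η·Q_H = 0.231 × 119 = 27.49 kJ, so Q_C = Q_H − W = 91.51 kJ.
Reservoir entropy changes: ΔS_H = −Q_H/T_H = −119/840.93 = -0.1415 kJ/K and ΔS_C = +Q_C/T_C = 91.51/291.15 = 0.3143 kJ/K.
ΔS_univ = −Q_H/T_H + Q_C/T_C = 0.1728 kJ/K (> 0, since η = 0.231 < η_Carnot = 0.654).

ΔS_univ ≈ 0.1728 kJ/K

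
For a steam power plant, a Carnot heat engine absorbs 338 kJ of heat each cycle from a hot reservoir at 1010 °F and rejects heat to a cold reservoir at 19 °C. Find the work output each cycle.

W ≈ 217 kJ

T_H = 1010 °F → (1010 − 32) × 5/9 = 543.33 °C = 816.48 K.
T_C = 19 °C → 19 + 273.15 = 292.15 K.
The Carnot efficiency is η = 1 − T_C/T_H = 1 − 292.15/816.48 = 0.6422.
W = η·Q_H = 0.6422 × 338 = 217 kJ.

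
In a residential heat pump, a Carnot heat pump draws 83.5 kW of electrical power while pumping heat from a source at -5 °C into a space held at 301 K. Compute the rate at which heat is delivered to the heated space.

T_C = -5 °C → -5 + 273.15 = 268.15 K.
The Carnot heat-pump COP is COP_HP = T_H/(T_H − T_C) = 301.00/32.85 = 9.1629.
Q_H = COP_HP · W = 9.1629 × 83.5 = 765 kW.

Q̇_H ≈ 765 kW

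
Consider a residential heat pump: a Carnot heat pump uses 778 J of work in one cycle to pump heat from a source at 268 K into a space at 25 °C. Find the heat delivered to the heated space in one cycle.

T_H = 25 °C → 25 + 273.15 = 298.15 K.
For a reversible heat pump, COP_HP = T_H/(T_H − T_C) = 298.15/30.15 = 9.8889.
Q_H = COP_HP · W = 9.8889 × 778 = 7690 J.

Q_H ≈ 7690 J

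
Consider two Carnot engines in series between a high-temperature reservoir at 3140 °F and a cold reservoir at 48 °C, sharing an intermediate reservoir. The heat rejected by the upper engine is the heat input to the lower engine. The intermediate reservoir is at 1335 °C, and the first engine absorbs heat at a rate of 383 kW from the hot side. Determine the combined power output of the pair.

Ẇ_total ≈ 321.5 kW

T_H = 3140 °F → (3140 − 32) × 5/9 = 1726.67 °C = 1999.82 K.
T_C = 48 °C → 48 + 273.15 = 321.15 K.
Two reversible stages in series are equivalent to a single Carnot engine between T_H and T_C, so η_total = 1 − T_C/T_H = 1 − 321.15/1999.82 = 0.8394.
W_total = η_total · Q_H = 0.8394 × 383 = 321.5 kW.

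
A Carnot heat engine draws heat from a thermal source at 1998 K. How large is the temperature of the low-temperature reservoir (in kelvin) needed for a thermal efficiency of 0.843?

From η = 1 − T_C/T_H, T_C = T_H·(1 − η) = 1998.00 × (1 − 0.843) = 314 K.

T_C ≈ 314 K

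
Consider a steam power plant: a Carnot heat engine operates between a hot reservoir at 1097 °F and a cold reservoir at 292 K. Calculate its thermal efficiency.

T_H = 1097 °F → (1097 − 32) × 5/9 = 591.67 °C = 864.82 K.
For a reversible engine, η = 1 − T_C/T_H = 1 − 292.00/864.82 = 0.662.

η ≈ 0.662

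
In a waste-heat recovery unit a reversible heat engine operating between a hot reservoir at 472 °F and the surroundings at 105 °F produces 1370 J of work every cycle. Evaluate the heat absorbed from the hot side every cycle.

Q_H ≈ 3480 J

T_H = 472 °F → (472 − 32) × 5/9 = 244.44 °C = 517.59 K.
T_C = 105 °F → (105 − 32) × 5/9 = 40.56 °C = 313.71 K.
For a reversible engine, η = 1 − T_C/T_H = 1 − 313.71/517.59 = 0.3939.
Q_H = W/η = 1370/0.3939 = 3480 J.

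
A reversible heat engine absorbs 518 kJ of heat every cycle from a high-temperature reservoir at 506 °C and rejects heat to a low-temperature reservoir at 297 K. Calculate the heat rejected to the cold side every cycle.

Q_C ≈ 197 kJ

T_H = 506 °C → 506 + 273.15 = 779.15 K.
Carnot efficiency: η = 1 − T_C/T_H = 1 − 297.00/779.15 = 0.6188.
For a reversible cycle Q_C/Q_H = T_C/T_H, so Q_C = 518 × 297.00/779.15 = 197 kJ.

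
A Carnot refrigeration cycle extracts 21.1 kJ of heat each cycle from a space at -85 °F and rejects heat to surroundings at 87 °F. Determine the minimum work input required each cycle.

W_in ≈ 9.69 kJ

T_H = 87 °F → (87 − 32) × 5/9 = 30.56 °C = 303.71 K.
T_C = -85 °F → (-85 − 32) × 5/9 = -65.00 °C = 208.15 K.
Carnot COP: COP_R = T_C/(T_H − T_C) = 208.15/95.56 = 2.1783.
W = Q_C/COP_R = 21.1/2.1783 = 9.69 kJ.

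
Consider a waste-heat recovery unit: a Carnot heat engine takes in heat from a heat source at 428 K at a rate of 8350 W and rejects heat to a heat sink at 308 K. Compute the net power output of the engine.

For a reversible engine, η = 1 − T_C/T_H = 1 − 308.00/428.00 = 0.2804.
W = η·Q_H = 0.2804 × 8350 = 2341 W.

Ẇ ≈ 2341 W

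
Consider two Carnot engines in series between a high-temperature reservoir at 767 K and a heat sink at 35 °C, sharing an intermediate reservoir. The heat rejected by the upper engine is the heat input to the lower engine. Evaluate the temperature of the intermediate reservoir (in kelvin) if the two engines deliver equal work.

T_C = 35 °C → 35 + 273.15 = 308.15 K.
For reversible stages Q_m = Q_H·(T_m/T_H). Setting W₁ = Q_H(1 − T_m/T_H) equal to W₂ = Q_m(1 − T_C/T_m) = Q_H·(T_m − T_C)/T_H gives T_H − T_m = T_m − T_C, so T_m = (T_H + T_C)/2 = (767.00 + 308.15)/2 = 537.6 K.

T_m ≈ 537.6 K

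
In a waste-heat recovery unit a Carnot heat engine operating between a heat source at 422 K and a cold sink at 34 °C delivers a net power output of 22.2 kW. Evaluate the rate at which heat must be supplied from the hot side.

Q̇_H ≈ 81.6 kW

T_C = 34 °C → 34 + 273.15 = 307.15 K.
The Carnot efficiency is η = 1 − T_C/T_H = 1 − 307.15/422.00 = 0.2722.
Q_H = W/η = 22.2/0.2722 = 81.6 kW.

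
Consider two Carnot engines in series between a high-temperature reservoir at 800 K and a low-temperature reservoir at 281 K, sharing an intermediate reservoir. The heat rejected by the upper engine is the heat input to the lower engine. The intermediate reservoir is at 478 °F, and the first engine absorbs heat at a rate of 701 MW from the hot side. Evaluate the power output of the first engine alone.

T_m = 478 °F → (478 − 32) × 5/9 = 247.78 °C = 520.93 K.
First-stage efficiency η₁ = 1 − T_m/T_H = 1 − 520.93/800.00 = 0.3488.
W₁ = η₁·Q_H = 0.3488 × 701 = 244.5 MW.

Ẇ₁ ≈ 244.5 MW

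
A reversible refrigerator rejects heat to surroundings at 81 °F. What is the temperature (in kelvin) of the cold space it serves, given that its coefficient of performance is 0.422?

T_H = 81 °F → (81 − 32) × 5/9 = 27.22 °C = 300.37 K.
COP_R = T_C/(T_H − T_C) ⇒ T_C = T_H·COP_R/(1 + COP_R) = 300.37 × 0.422/(1 + 0.422) = 89.1 K.

T_C ≈ 89.1 K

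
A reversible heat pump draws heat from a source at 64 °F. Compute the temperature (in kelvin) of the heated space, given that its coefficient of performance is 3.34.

T_C = 64 °F → (64 − 32) × 5/9 = 17.78 °C = 290.93 K.
COP_HP = T_H/(T_H − T_C) ⇒ T_H = T_C·COP_HP/(COP_HP − 1) = 290.93 × 3.34/(3.34 − 1) = 415.3 K.

T_H ≈ 415.3 K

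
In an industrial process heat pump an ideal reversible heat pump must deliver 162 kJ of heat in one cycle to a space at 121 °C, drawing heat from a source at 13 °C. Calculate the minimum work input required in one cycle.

W_in ≈ 44.39 kJ

T_H = 121 °C → 121 + 273.15 = 394.15 K.
T_C = 13 °C → 13 + 273.15 = 286.15 K.
COP_HP = T_H/(T_H − T_C) = 394.15/108.00 = 3.6495.
W = Q_H/COP_HP = 162/3.6495 = 44.39 kJ.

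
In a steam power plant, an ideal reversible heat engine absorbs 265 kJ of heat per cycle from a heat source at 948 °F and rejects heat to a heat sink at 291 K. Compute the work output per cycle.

T_H = 948 °F → (948 − 32) × 5/9 = 508.89 °C = 782.04 K.
Since the cycle is reversible, η = 1 − T_C/T_H = 1 − 291.00/782.04 = 0.6279.
W = η·Q_H = 0.6279 × 265 = 166 kJ.

W ≈ 166 kJ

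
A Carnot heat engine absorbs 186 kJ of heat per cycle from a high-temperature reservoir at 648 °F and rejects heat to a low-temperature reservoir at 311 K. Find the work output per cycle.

W ≈ 92.00 kJ

T_H = 648 °F → (648 − 32) × 5/9 = 342.22 °C = 615.37 K.
For a reversible engine, η = 1 − T_C/T_H = 1 − 311.00/615.37 = 0.4946.
W = η·Q_H = 0.4946 × 186 = 92.00 kJ.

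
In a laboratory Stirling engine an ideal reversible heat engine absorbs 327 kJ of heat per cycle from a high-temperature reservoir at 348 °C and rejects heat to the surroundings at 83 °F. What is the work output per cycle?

W ≈ 168 kJ

T_H = 348 °C → 348 + 273.15 = 621.15 K.
T_C = 83 °F → (83 − 32) × 5/9 = 28.33 °C = 301.48 K.
Since the cycle is reversible, η = 1 − T_C/T_H = 1 − 301.48/621.15 = 0.5146.
W = η·Q_H = 0.5146 × 327 = 168 kJ.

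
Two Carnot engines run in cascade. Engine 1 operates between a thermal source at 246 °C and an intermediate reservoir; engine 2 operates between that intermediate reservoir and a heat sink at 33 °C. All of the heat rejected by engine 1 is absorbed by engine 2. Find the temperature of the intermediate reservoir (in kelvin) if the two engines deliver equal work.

T_m ≈ 413 K

T_H = 246 °C → 246 + 273.15 = 519.15 K.
T_C = 33 °C → 33 + 273.15 = 306.15 K.
For reversible stages Q_m = Q_H·(T_m/T_H). Setting W₁ = Q_H(1 − T_m/T_H) equal to W₂ = Q_m(1 − T_C/T_m) = Q_H·(T_m − T_C)/T_H gives T_H − T_m = T_m − T_C, so T_m = (T_H + T_C)/2 = (519.15 + 306.15)/2 = 413 K.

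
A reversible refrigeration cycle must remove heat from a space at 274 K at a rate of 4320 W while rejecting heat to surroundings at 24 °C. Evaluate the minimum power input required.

Ẇ_in ≈ 365 W

T_H = 24 °C → 24 + 273.15 = 297.15 K.
For a reversible refrigerator, COP_R = T_C/(T_H − T_C) = 274.00/23.15 = 11.8359.
W = Q_C/COP_R = 4320/11.8359 = 365 W.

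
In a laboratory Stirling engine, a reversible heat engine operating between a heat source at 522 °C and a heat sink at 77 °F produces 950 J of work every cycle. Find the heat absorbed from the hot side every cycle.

T_H = 522 °C → 522 + 273.15 = 795.15 K.
T_C = 77 °F → (77 − 32) × 5/9 = 25.00 °C = 298.15 K.
For a reversible engine, η = 1 − T_C/T_H = 1 − 298.15/795.15 = 0.6250.
Q_H = W/η = 950/0.6250 = 1520 J.

Q_H ≈ 1520 J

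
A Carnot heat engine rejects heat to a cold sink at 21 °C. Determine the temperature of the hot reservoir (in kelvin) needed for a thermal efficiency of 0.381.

T_H ≈ 475 K

T_C = 21 °C → 21 + 273.15 = 294.15 K.
From η = 1 − T_C/T_H, solving for T_H gives T_H = T_C/(1 − η) = 294.15/(1 − 0.381) = 475 K.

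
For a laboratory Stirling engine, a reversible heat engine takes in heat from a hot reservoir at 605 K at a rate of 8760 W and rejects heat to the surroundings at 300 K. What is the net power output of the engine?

Since the cycle is reversible, η = 1 − T_C/T_H = 1 − 300.00/605.00 = 0.5041.
W = η·Q_H = 0.5041 × 8760 = 4416 W.

Ẇ ≈ 4416 W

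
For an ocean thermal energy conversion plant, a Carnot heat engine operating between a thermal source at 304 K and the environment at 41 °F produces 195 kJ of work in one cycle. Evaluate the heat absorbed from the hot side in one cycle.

Q_H ≈ 2290 kJ

T_C = 41 °F → (41 − 32) × 5/9 = 5.00 °C = 278.15 K.
The Carnot efficiency is η = 1 − T_C/T_H = 1 − 278.15/304.00 = 0.0850.
Q_H = W/η = 195/0.0850 = 2290 kJ.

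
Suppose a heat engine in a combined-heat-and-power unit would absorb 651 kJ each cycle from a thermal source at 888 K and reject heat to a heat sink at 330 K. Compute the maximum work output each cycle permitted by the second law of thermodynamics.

W_max ≈ 409 kJ

No engine can exceed the Carnot limit: η_max = 1 − T_C/T_H = 1 − 330.00/888.00 = 0.6284.
W_max = η_max · Q_H = 0.6284 × 651 = 409 kJ.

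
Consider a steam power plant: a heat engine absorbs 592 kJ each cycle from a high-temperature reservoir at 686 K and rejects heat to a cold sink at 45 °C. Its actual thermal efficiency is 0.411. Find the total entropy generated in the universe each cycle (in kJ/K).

T_C = 45 °C → 45 + 273.15 = 318.15 K.
W = η·Q_H = 0.411 × 592 = 243.3 kJ, so Q_C = Q_H − W = 348.7 kJ.
The hot reservoir loses entropy Q_H/T_H = 592/686.00 = 0.8630 kJ/K; the cold reservoir gains Q_C/T_C = 348.7/318.15 = 1.096 kJ/K.
ΔS_univ = −Q_H/T_H + Q_C/T_C = 0.233 kJ/K (> 0, since η = 0.411 < η_Carnot = 0.536).

ΔS_univ ≈ 0.233 kJ/K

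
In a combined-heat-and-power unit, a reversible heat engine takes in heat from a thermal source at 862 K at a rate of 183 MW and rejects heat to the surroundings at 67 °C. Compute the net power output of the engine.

T_C = 67 °C → 67 + 273.15 = 340.15 K.
η_rev = 1 − T_C/T_H = 1 − 340.15/862.00 = 0.6054.
W = η·Q_H = 0.6054 × 183 = 111 MW.

Ẇ ≈ 111 MW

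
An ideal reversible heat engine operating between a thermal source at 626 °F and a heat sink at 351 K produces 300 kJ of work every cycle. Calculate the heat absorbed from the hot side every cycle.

Q_H ≈ 717.6 kJ

T_H = 626 °F → (626 − 32) × 5/9 = 330.00 °C = 603.15 K.
Since the cycle is reversible, η = 1 − T_C/T_H = 1 − 351.00/603.15 = 0.4181.
Q_H = W/η = 300/0.4181 = 717.6 kJ.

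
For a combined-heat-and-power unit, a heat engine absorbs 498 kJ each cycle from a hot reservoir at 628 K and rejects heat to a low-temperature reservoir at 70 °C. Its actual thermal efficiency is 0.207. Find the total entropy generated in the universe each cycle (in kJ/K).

T_C = 70 °C → 70 + 273.15 = 343.15 K.
W = η·Q_H = 0.207 × 498 = 103.1 kJ, so Q_C = Q_H − W = 394.9 kJ.
Reservoir entropy changes: ΔS_H = −Q_H/T_H = −498/628.00 = -0.7930 kJ/K and ΔS_C = +Q_C/T_C = 394.9/343.15 = 1.151 kJ/K.
ΔS_univ = −Q_H/T_H + Q_C/T_C = 0.358 kJ/K (> 0, since η = 0.207 < η_Carnot = 0.454).

ΔS_univ ≈ 0.358 kJ/K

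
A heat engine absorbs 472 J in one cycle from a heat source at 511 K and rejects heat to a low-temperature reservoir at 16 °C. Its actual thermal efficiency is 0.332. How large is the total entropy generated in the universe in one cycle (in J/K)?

T_C = 16 °C → 16 + 273.15 = 289.15 K.
W = η·Q_H = 0.332 × 472 = 156.7 J, so Q_C = Q_H − W = 315.3 J.
Entropy balance on the reservoirs: −Q_H/T_H = -0.9237 J/K, +Q_C/T_C = 1.090 J/K.
ΔS_univ = −Q_H/T_H + Q_C/T_C = 0.1667 J/K (> 0, since η = 0.332 < η_Carnot = 0.434).

ΔS_univ ≈ 0.1667 J/K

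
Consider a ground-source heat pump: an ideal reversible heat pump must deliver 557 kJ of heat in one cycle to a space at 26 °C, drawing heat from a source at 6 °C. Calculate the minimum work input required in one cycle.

W_in ≈ 37.24 kJ

T_H = 26 °C → 26 + 273.15 = 299.15 K.
T_C = 6 °C → 6 + 273.15 = 279.15 K.
The Carnot heat-pump COP is COP_HP = T_H/(T_H − T_C) = 299.15/20.00 = 14.9575.
W = Q_H/COP_HP = 557/14.9575 = 37.24 kJ.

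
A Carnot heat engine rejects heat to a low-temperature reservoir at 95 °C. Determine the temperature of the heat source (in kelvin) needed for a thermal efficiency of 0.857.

T_H ≈ 2574 K

T_C = 95 °C → 95 + 273.15 = 368.15 K.
From η = 1 − T_C/T_H, solving for T_H gives T_H = T_C/(1 − η) = 368.15/(1 − 0.857) = 2574 K.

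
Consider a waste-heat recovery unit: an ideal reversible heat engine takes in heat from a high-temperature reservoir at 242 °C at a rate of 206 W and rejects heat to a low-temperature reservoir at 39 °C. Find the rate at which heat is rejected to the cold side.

T_H = 242 °C → 242 + 273.15 = 515.15 K.
T_C = 39 °C → 39 + 273.15 = 312.15 K.
Carnot efficiency: η = 1 − T_C/T_H = 1 − 312.15/515.15 = 0.3941.
For a reversible cycle Q_C/Q_H = T_C/T_H, so Q_C = 206 × 312.15/515.15 = 125 W.

Q̇_C ≈ 125 W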